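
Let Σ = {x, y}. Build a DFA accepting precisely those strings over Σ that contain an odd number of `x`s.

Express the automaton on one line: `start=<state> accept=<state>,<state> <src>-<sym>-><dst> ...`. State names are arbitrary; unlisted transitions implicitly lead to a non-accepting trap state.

start=q0 accept=q1 q0-x->q1 q0-y->q0 q1-x->q0 q1-y->q1

The only thing that matters is how many `x`s have appeared, reduced mod 2. Use one state per residue: q0 for 0, …, q1 for 1. Reading `x` moves to the next residue; anything else stays put. q1 is accepting.
A 2-state machine:
        x   y  
>  q0   q1  q0 
 * q1   q0  q1 
(> = start, * = accepting)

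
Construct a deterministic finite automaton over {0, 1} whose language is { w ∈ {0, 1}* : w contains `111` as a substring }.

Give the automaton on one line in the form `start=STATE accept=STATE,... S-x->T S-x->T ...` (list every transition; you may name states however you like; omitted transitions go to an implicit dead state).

start=q0 accept=q3 q0-0->q0 q0-1->q1 q1-0->q0 q1-1->q2 q2-0->q0 q2-1->q3 q3-0->q3 q3-1->q3

States q0..q2 record the length of the longest prefix of `111` that matches the current input suffix. Reaching q3 means `111` has been seen, and we stay there forever. Accept from q3.
4 states suffice.
        0   1  
>  q0   q0  q1 
   q1   q0  q2 
   q2   q0  q3 
 * q3   q3  q3 
(> = start, * = accepting)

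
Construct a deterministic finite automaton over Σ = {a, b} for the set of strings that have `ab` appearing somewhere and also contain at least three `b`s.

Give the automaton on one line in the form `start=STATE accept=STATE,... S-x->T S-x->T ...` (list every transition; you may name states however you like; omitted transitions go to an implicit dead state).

start=S0 accept=S6 S0-a->S1 S0-b->S2 S1-a->S1 S1-b->S3 S2-a->S3 S2-b->S4 S3-a->S3 S3-b->S5 S4-a->S5 S4-b->S4 S5-a->S5 S5-b->S6 S6-a->S6 S6-b->S6

Run two small machines in parallel and take their product. One (3 states) tracks whether and how much of `ab` has been seen; the other (5 states) tracks the count of `b`s, saturating at 4. Each combined state is a pair, one component from each; accept when both components accept. Minimizing collapses redundant product states.
With 7 states:
        a   b  
>  S0   S1  S2 
   S1   S1  S3 
   S2   S3  S4 
   S3   S3  S5 
   S4   S5  S4 
   S5   S5  S6 
 * S6   S6  S6 
(> = start, * = accepting)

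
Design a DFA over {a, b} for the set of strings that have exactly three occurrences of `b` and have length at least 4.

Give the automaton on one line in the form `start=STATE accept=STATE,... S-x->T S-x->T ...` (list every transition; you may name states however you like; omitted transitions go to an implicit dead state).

Run two small machines in parallel and take their product. One (5 states) tracks the count of `b`s, saturating at 4; the other (6 states) tracks the input length, saturating at 5. Each combined state is a pair, one component from each; accept when both components accept.
A 20-state machine:
          a    b  
>  S0     S1   S2 
   S1     S3   S4 
   S2     S4   S5 
   S3     S6   S7 
   S4     S7   S8 
   S5     S8   S9 
   S6    S10  S11 
   S7    S11  S12 
   S8    S12  S13 
   S9    S13  S14 
   S10   S15  S16 
   S11   S16  S17 
   S12   S17  S18 
 * S13   S18  S19 
   S14   S19  S19 
   S15   S15  S16 
   S16   S16  S17 
   S17   S17  S18 
 * S18   S18  S19 
   S19   S19  S19 
(> = start, * = accepting)

start=S0 accept=S13,S18 S0-a->S1 S0-b->S2 S1-a->S3 S1-b->S4 S2-a->S4 S2-b->S5 S3-a->S6 S3-b->S7 S4-a->S7 S4-b->S8 S5-a->S8 S5-b->S9 S6-a->S10 S6-b->S11 S7-a->S11 S7-b->S12 S8-a->S12 S8-b->S13 S9-a->S13 S9-b->S14 S10-a->S15 S10-b->S16 S11-a->S16 S11-b->S17 S12-a->S17 S12-b->S18 S13-a->S18 S13-b->S19 S14-a->S19 S14-b->S19 S15-a->S15 S15-b->S16 S16-a->S16 S16-b->S17 S17-a->S17 S17-b->S18 S18-a->S18 S18-b->S19 S19-a->S19 S19-b->S19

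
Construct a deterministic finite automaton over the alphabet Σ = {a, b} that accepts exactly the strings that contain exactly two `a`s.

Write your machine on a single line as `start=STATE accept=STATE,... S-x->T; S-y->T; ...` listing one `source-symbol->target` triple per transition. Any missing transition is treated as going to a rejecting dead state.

start=s0; accept=s2; s0-a->s1; s0-b->s0; s1-a->s2; s1-b->s1; s2-a->s3; s2-b->s2; s3-a->s3; s3-b->s3

Count `a`s, saturating at 3: states s0 through s2 mean 0 through 2 `a`s seen; s3 means more than 2. Each `a` increments (capped at s3); other symbols loop. Accept from {s2}.
4 states suffice.
        a   b  
>  s0   s1  s0 
   s1   s2  s1 
 * s2   s3  s2 
   s3   s3  s3 
(> = start, * = accepting)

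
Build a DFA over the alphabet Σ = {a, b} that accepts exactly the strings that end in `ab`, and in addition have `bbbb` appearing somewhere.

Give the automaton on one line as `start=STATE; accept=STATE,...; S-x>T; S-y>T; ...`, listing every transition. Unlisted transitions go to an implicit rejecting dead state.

Run two small machines in parallel and take their product. One (3 states) tracks how much of the suffix `ab` has currently been matched; the other (5 states) tracks whether and how much of `bbbb` has been seen. Each combined state is a pair, one component from each; accept when both components accept. Equivalent product states are then merged.
A 7-state machine:
        a   b  
>  q0   q0  q1 
   q1   q0  q2 
   q2   q0  q3 
   q3   q0  q4 
   q4   q5  q4 
   q5   q5  q6 
 * q6   q5  q4 
(> = start, * = accepting)

start=q0; accept=q6; q0-a>q0; q0-b>q1; q1-a>q0; q1-b>q2; q2-a>q0; q2-b>q3; q3-a>q0; q3-b>q4; q4-a>q5; q4-b>q4; q5-a>q5; q5-b>q6; q6-a>q5; q6-b>q4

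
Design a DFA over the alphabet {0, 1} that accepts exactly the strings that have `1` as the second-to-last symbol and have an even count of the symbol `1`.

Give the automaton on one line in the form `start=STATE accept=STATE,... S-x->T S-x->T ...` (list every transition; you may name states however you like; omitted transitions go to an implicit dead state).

Build one automaton per condition and run them in lockstep. One (7 states) tracks the last 2 symbols read; the other (2 states) tracks the count of `1`s modulo 2. Each combined state is a pair, one component from each; accept when both components accept. Equivalent product states are then merged.
A 6-state machine:
        0   1  
>  q0   q0  q1 
   q1   q2  q3 
   q2   q2  q4 
 * q3   q5  q1 
   q4   q5  q1 
 * q5   q0  q1 
(> = start, * = accepting)

start=q0 accept=q3,q5 q0-0->q0 q0-1->q1 q1-0->q2 q1-1->q3 q2-0->q2 q2-1->q4 q3-0->q5 q3-1->q1 q4-0->q5 q4-1->q1 q5-0->q0 q5-1->q1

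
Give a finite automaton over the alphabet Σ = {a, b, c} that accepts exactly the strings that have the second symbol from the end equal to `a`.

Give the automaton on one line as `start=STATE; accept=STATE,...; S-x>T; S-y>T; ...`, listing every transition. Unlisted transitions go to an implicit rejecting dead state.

start=q0; accept=q4,q5,q6; q0-a>q1; q0-b>q2; q0-c>q3; q1-a>q4; q1-b>q5; q1-c>q6; q2-a>q7; q2-b>q8; q2-c>q9; q3-a>q10; q3-b>q11; q3-c>q12; q4-a>q4; q4-b>q5; q4-c>q6; q5-a>q7; q5-b>q8; q5-c>q9; q6-a>q10; q6-b>q11; q6-c>q12; q7-a>q4; q7-b>q5; q7-c>q6; q8-a>q7; q8-b>q8; q8-c>q9; q9-a>q10; q9-b>q11; q9-c>q12; q10-a>q4; q10-b>q5; q10-c>q6; q11-a>q7; q11-b>q8; q11-c>q9; q12-a>q10; q12-b>q11; q12-c>q12

A DFA must remember the last 2 symbols (since which symbol is second-to-last isn't known until the input ends). Use one state per possible window of the last ≤2 symbols; accept from those whose window starts with `a`.
13 states suffice.
          a    b    c  
>  q0     q1   q2   q3 
   q1     q4   q5   q6 
   q2     q7   q8   q9 
   q3    q10  q11  q12 
 * q4     q4   q5   q6 
 * q5     q7   q8   q9 
 * q6    q10  q11  q12 
   q7     q4   q5   q6 
   q8     q7   q8   q9 
   q9    q10  q11  q12 
   q10    q4   q5   q6 
   q11    q7   q8   q9 
   q12   q10  q11  q12 
(> = start, * = accepting)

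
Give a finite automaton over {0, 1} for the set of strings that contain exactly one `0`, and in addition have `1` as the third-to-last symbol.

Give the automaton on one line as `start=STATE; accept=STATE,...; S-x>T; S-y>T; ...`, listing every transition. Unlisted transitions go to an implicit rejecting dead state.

start=A; accept=I,J,K; A-0>B; A-1>C; B-0>D; B-1>E; C-0>F; C-1>G; D-0>D; D-1>D; E-0>D; E-1>H; F-0>D; F-1>I; G-0>J; G-1>G; H-0>D; H-1>K; I-0>D; I-1>H; J-0>D; J-1>I; K-0>D; K-1>K

Build one automaton per condition and run them in lockstep. One (3 states) tracks the count of `0`s, saturating at 2; the other (15 states) tracks the last 3 symbols read. Each combined state is a pair, one component from each; accept when both components accept. After merging equivalent states the machine shrinks.
An 11-state machine:
       0  1 
>  A   B  C 
   B   D  E 
   C   F  G 
   D   D  D 
   E   D  H 
   F   D  I 
   G   J  G 
   H   D  K 
 * I   D  H 
 * J   D  I 
 * K   D  K 
(> = start, * = accepting)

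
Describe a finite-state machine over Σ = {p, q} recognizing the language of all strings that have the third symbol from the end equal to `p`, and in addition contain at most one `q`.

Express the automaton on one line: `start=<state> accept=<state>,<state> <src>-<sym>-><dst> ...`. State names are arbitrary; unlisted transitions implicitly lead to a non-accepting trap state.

start=A accept=H,I,J,P A-p->B A-q->C B-p->D B-q->E C-p->F C-q->G D-p->H D-q->I E-p->J E-q->K F-p->L F-q->M G-p->N G-q->O H-p->H H-q->I I-p->J I-q->K J-p->L J-q->M K-p->N K-q->O L-p->P L-q->Q M-p->R M-q->K N-p->S N-q->M O-p->N O-q->O P-p->P P-q->Q Q-p->R Q-q->K R-p->S R-q->M S-p->T S-q->Q T-p->T T-q->Q

Build one automaton per condition and run them in lockstep. The first has 15 states tracking the last 3 symbols read; the second has 3 states tracking the count of `q`s, saturating at 2. A product state is a pair (one from each), accepting exactly when both do.
20 states suffice.
       p  q 
>  A   B  C 
   B   D  E 
   C   F  G 
   D   H  I 
   E   J  K 
   F   L  M 
   G   N  O 
 * H   H  I 
 * I   J  K 
 * J   L  M 
   K   N  O 
   L   P  Q 
   M   R  K 
   N   S  M 
   O   N  O 
 * P   P  Q 
   Q   R  K 
   R   S  M 
   S   T  Q 
   T   T  Q 
(> = start, * = accepting)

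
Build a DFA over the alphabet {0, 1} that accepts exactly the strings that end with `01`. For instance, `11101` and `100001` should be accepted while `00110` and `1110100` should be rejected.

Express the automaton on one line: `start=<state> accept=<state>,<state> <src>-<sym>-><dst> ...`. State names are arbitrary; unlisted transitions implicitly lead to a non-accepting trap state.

start=q0 accept=q2 q0-0->q1 q0-1->q0 q1-0->q1 q1-1->q2 q2-0->q1 q2-1->q0

Remember how much of `01` the current input suffix matches. State q0 means no match yet; q1 means the last symbol is `0`; q2 means the last 2 symbols are `01`. Only q2 accepts. On a mismatch, fall back to the longest proper suffix that is still a prefix of `01`.
A 3-state machine:
        0   1  
>  q0   q1  q0 
   q1   q1  q2 
 * q2   q1  q0 
(> = start, * = accepting)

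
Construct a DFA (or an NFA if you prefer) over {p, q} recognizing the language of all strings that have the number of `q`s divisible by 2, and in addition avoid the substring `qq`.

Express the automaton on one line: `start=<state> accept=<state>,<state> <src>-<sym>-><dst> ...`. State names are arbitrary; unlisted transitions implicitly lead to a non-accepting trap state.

start=A accept=A,E A-p->A A-q->B B-p->C B-q->D C-p->C C-q->E D-p->D D-q->D E-p->A E-q->D

Handle the two conditions separately and then intersect. The first has 2 states tracking the count of `q`s modulo 2; the second has 3 states tracking partial matches of the forbidden pattern `qq`. A product state is a pair (one from each), accepting exactly when both do. Equivalent product states are then merged.
With 5 states:
       p  q 
>* A   A  B 
   B   C  D 
   C   C  E 
   D   D  D 
 * E   A  D 
(> = start, * = accepting)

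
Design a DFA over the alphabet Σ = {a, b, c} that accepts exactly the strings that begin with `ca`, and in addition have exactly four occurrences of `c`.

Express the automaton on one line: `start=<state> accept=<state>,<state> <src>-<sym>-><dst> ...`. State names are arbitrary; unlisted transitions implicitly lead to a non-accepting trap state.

Handle the two conditions separately and then intersect. One (4 states) tracks whether the input so far still matches the prefix `ca`; the other (6 states) tracks the count of `c`s, saturating at 5. Each combined state is a pair, one component from each; accept when both components accept. After merging equivalent states the machine shrinks.
A 7-state machine:
        a   b   c  
>  s0   s1  s1  s2 
   s1   s1  s1  s1 
   s2   s3  s1  s1 
   s3   s3  s3  s4 
   s4   s4  s4  s5 
   s5   s5  s5  s6 
 * s6   s6  s6  s1 
(> = start, * = accepting)

start=s0 accept=s6 s0-a->s1 s0-b->s1 s0-c->s2 s1-a->s1 s1-b->s1 s1-c->s1 s2-a->s3 s2-b->s1 s2-c->s1 s3-a->s3 s3-b->s3 s3-c->s4 s4-a->s4 s4-b->s4 s4-c->s5 s5-a->s5 s5-b->s5 s5-c->s6 s6-a->s6 s6-b->s6 s6-c->s1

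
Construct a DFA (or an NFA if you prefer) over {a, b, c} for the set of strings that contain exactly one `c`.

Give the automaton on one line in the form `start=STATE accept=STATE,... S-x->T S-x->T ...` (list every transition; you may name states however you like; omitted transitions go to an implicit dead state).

start=S0 accept=S1 S0-a->S0 S0-b->S0 S0-c->S1 S1-a->S1 S1-b->S1 S1-c->S2 S2-a->S2 S2-b->S2 S2-c->S2

Only the number of `c`s matters, and only up to 2. Make a chain S0 → S1 → S2 advanced by each `c` (with S2 absorbing); every other symbol self-loops. The accepting set is {S1}.
With 3 states:
        a   b   c  
>  S0   S0  S0  S1 
 * S1   S1  S1  S2 
   S2   S2  S2  S2 
(> = start, * = accepting)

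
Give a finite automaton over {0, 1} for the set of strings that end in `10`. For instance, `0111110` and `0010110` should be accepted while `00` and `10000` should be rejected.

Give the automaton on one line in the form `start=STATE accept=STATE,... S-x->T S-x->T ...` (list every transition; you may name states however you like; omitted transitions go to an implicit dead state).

start=s0 accept=s2 s0-0->s0 s0-1->s1 s1-0->s2 s1-1->s1 s2-0->s0 s2-1->s1

Let each state record the length of the longest suffix of the input read so far that is also a prefix of `10`. s1 means the last symbol is `1`; s2 means the last 2 symbols are `10`. Accept only at s2, where the string currently ends in `10`.
3 states suffice.
        0   1  
>  s0   s0  s1 
   s1   s2  s1 
 * s2   s0  s1 
(> = start, * = accepting)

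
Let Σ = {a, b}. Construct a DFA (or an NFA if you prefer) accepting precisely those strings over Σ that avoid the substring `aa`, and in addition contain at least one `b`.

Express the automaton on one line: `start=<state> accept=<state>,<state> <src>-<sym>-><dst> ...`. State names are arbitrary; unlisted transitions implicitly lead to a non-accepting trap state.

Run two small machines in parallel and take their product. One (3 states) tracks partial matches of the forbidden pattern `aa`; the other (3 states) tracks the count of `b`s, saturating at 2. Each combined state is a pair, one component from each; accept when both components accept. After merging equivalent states the machine shrinks.
5 states suffice.
        a   b  
>  q0   q1  q2 
   q1   q3  q2 
 * q2   q4  q2 
   q3   q3  q3 
 * q4   q3  q2 
(> = start, * = accepting)

start=q0 accept=q2,q4 q0-a->q1 q0-b->q2 q1-a->q3 q1-b->q2 q2-a->q4 q2-b->q2 q3-a->q3 q3-b->q3 q4-a->q3 q4-b->q2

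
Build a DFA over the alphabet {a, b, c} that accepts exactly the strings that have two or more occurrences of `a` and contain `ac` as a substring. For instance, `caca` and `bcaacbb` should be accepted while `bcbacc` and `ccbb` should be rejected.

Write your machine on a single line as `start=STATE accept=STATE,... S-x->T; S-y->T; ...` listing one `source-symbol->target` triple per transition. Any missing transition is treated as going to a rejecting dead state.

start=s0; accept=s5; s0-a->s1; s0-b->s0; s0-c->s0; s1-a->s2; s1-b->s3; s1-c->s4; s2-a->s2; s2-b->s3; s2-c->s5; s3-a->s2; s3-b->s3; s3-c->s3; s4-a->s5; s4-b->s4; s4-c->s4; s5-a->s5; s5-b->s5; s5-c->s5

Run two small machines in parallel and take their product. One (4 states) tracks the count of `a`s, saturating at 3; the other (3 states) tracks whether and how much of `ac` has been seen. Each combined state is a pair, one component from each; accept when both components accept. Equivalent product states are then merged.
        a   b   c  
>  s0   s1  s0  s0 
   s1   s2  s3  s4 
   s2   s2  s3  s5 
   s3   s2  s3  s3 
   s4   s5  s4  s4 
 * s5   s5  s5  s5 
(> = start, * = accepting)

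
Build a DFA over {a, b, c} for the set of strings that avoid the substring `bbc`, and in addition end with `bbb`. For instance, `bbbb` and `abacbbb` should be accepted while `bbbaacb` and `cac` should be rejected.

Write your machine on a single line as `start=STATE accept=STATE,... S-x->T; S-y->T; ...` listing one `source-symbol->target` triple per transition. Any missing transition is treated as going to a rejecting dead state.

Build one automaton per condition and run them in lockstep. The first has 4 states tracking partial matches of the forbidden pattern `bbc`; the second has 4 states tracking how much of the suffix `bbb` has currently been matched. A product state is a pair (one from each), accepting exactly when both do. Equivalent product states are then merged.
        a   b   c  
>  q0   q0  q1  q0 
   q1   q0  q2  q0 
   q2   q0  q3  q4 
 * q3   q0  q3  q4 
   q4   q4  q4  q4 
(> = start, * = accepting)

start=q0; accept=q3; q0-a->q0; q0-b->q1; q0-c->q0; q1-a->q0; q1-b->q2; q1-c->q0; q2-a->q0; q2-b->q3; q2-c->q4; q3-a->q0; q3-b->q3; q3-c->q4; q4-a->q4; q4-b->q4; q4-c->q4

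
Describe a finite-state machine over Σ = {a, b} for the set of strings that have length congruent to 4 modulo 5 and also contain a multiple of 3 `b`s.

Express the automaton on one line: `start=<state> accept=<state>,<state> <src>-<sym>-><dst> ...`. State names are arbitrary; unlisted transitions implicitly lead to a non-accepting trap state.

Run two small machines in parallel and take their product. The first has 5 states tracking the input length modulo 5; the second has 3 states tracking the count of `b`s modulo 3. A product state is a pair (one from each), accepting exactly when both do.
15 states suffice.
          a    b  
>  q0     q1   q2 
   q1     q3   q4 
   q2     q4   q5 
   q3     q6   q7 
   q4     q7   q8 
   q5     q8   q6 
   q6     q9  q10 
   q7    q10  q11 
   q8    q11   q9 
 * q9     q0  q12 
   q10   q12  q13 
   q11   q13   q0 
   q12    q2  q14 
   q13   q14   q1 
   q14    q5   q3 
(> = start, * = accepting)

start=q0 accept=q9 q0-a->q1 q0-b->q2 q1-a->q3 q1-b->q4 q2-a->q4 q2-b->q5 q3-a->q6 q3-b->q7 q4-a->q7 q4-b->q8 q5-a->q8 q5-b->q6 q6-a->q9 q6-b->q10 q7-a->q10 q7-b->q11 q8-a->q11 q8-b->q9 q9-a->q0 q9-b->q12 q10-a->q12 q10-b->q13 q11-a->q13 q11-b->q0 q12-a->q2 q12-b->q14 q13-a->q14 q13-b->q1 q14-a->q5 q14-b->q3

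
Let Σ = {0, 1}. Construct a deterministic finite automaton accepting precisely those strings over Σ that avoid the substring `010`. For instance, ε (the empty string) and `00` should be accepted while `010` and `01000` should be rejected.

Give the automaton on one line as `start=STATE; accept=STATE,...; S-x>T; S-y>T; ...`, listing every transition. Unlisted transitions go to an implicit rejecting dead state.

This is the complement of 'contains `010`'. Use the same substring-matching states — A through D holding how much of `010` has just been matched — but flip the accepting set: everything except the trap D accepts.
       0  1 
>* A   B  A 
 * B   B  C 
 * C   D  A 
   D   D  D 
(> = start, * = accepting)

start=A; accept=A,B,C; A-0>B; A-1>A; B-0>B; B-1>C; C-0>D; C-1>A; D-0>D; D-1>D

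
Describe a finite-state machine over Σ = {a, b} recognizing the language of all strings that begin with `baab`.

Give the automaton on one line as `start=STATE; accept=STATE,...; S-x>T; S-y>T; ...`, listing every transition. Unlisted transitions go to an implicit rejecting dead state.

Walk along `baab` while the input agrees: from q0 take `b` to q1, and so on. Any deviation drops to the rejecting sink q5. Once q4 is reached the prefix is confirmed and every continuation is accepted.
        a   b  
>  q0   q5  q1 
   q1   q2  q5 
   q2   q3  q5 
   q3   q5  q4 
 * q4   q4  q4 
   q5   q5  q5 
(> = start, * = accepting)

start=q0; accept=q4; q0-a>q5; q0-b>q1; q1-a>q2; q1-b>q5; q2-a>q3; q2-b>q5; q3-a>q5; q3-b>q4; q4-a>q4; q4-b>q4; q5-a>q5; q5-b>q5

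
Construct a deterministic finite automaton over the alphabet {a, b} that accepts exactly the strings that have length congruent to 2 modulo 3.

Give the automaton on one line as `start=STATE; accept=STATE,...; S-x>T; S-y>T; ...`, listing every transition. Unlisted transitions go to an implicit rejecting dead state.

Only the length mod 3 matters, so use a 3-cycle: from any state, every input symbol moves to the next state, wrapping q2 back to q0. Mark q2 accepting.
        a   b  
>  q0   q1  q1 
   q1   q2  q2 
 * q2   q0  q0 
(> = start, * = accepting)

start=q0; accept=q2; q0-a>q1; q0-b>q1; q1-a>q2; q1-b>q2; q2-a>q0; q2-b>q0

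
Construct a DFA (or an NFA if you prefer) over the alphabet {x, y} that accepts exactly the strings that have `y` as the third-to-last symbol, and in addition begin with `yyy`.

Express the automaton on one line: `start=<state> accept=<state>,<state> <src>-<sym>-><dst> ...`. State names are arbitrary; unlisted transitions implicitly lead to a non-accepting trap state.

Build one automaton per condition and run them in lockstep. The first has 15 states tracking the last 3 symbols read; the second has 5 states tracking whether the input so far still matches the prefix `yyy`. A product state is a pair (one from each), accepting exactly when both do.
With 23 states:
          x    y  
>  s0     s1   s2 
   s1     s3   s4 
   s2     s5   s6 
   s3     s7   s8 
   s4     s9  s10 
   s5    s11  s12 
   s6    s13  s14 
   s7     s7   s8 
   s8     s9  s10 
   s9    s11  s12 
   s10   s13  s15 
   s11    s7   s8 
   s12    s9  s10 
   s13   s11  s12 
 * s14   s16  s14 
   s15   s13  s15 
 * s16   s17  s18 
 * s17   s19  s20 
 * s18   s21  s22 
   s19   s19  s20 
   s20   s21  s22 
   s21   s17  s18 
   s22   s16  s14 
(> = start, * = accepting)

start=s0 accept=s14,s16,s17,s18 s0-x->s1 s0-y->s2 s1-x->s3 s1-y->s4 s2-x->s5 s2-y->s6 s3-x->s7 s3-y->s8 s4-x->s9 s4-y->s10 s5-x->s11 s5-y->s12 s6-x->s13 s6-y->s14 s7-x->s7 s7-y->s8 s8-x->s9 s8-y->s10 s9-x->s11 s9-y->s12 s10-x->s13 s10-y->s15 s11-x->s7 s11-y->s8 s12-x->s9 s12-y->s10 s13-x->s11 s13-y->s12 s14-x->s16 s14-y->s14 s15-x->s13 s15-y->s15 s16-x->s17 s16-y->s18 s17-x->s19 s17-y->s20 s18-x->s21 s18-y->s22 s19-x->s19 s19-y->s20 s20-x->s21 s20-y->s22 s21-x->s17 s21-y->s18 s22-x->s16 s22-y->s14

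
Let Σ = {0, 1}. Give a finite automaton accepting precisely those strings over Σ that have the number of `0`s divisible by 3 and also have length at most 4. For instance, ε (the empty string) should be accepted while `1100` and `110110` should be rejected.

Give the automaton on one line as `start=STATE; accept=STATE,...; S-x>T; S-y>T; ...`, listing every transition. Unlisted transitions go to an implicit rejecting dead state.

Handle the two conditions separately and then intersect. One (3 states) tracks the count of `0`s modulo 3; the other (6 states) tracks the input length, saturating at 5. Each combined state is a pair, one component from each; accept when both components accept. Minimizing collapses redundant product states.
With 10 states:
       0  1 
>* A   B  C 
   B   D  E 
 * C   E  F 
   D   G  H 
   E   H  I 
 * F   I  G 
 * G   I  J 
   H   J  I 
   I   I  I 
 * J   I  I 
(> = start, * = accepting)

start=A; accept=A,C,F,G,J; A-0>B; A-1>C; B-0>D; B-1>E; C-0>E; C-1>F; D-0>G; D-1>H; E-0>H; E-1>I; F-0>I; F-1>G; G-0>I; G-1>J; H-0>J; H-1>I; I-0>I; I-1>I; J-0>I; J-1>I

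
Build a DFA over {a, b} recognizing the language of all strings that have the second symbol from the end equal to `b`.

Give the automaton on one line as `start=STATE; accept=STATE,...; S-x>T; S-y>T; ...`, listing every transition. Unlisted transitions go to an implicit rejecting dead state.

A DFA must remember the last 2 symbols (since which symbol is second-to-last isn't known until the input ends). Use one state per possible window of the last ≤2 symbols; accept from those whose window starts with `b`.
A 7-state machine:
        a   b  
>  s0   s1  s2 
   s1   s3  s4 
   s2   s5  s6 
   s3   s3  s4 
   s4   s5  s6 
 * s5   s3  s4 
 * s6   s5  s6 
(> = start, * = accepting)

start=s0; accept=s5,s6; s0-a>s1; s0-b>s2; s1-a>s3; s1-b>s4; s2-a>s5; s2-b>s6; s3-a>s3; s3-b>s4; s4-a>s5; s4-b>s6; s5-a>s3; s5-b>s4; s6-a>s5; s6-b>s6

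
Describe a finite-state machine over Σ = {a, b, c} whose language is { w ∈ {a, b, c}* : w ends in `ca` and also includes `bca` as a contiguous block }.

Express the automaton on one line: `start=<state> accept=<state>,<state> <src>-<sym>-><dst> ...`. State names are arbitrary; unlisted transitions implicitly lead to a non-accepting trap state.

start=q0 accept=q3 q0-a->q0 q0-b->q1 q0-c->q0 q1-a->q0 q1-b->q1 q1-c->q2 q2-a->q3 q2-b->q1 q2-c->q0 q3-a->q4 q3-b->q4 q3-c->q5 q4-a->q4 q4-b->q4 q4-c->q5 q5-a->q3 q5-b->q4 q5-c->q5

Run two small machines in parallel and take their product. The first has 3 states tracking how much of the suffix `ca` has currently been matched; the second has 4 states tracking whether and how much of `bca` has been seen. A product state is a pair (one from each), accepting exactly when both do. Equivalent product states are then merged.
A 6-state machine:
        a   b   c  
>  q0   q0  q1  q0 
   q1   q0  q1  q2 
   q2   q3  q1  q0 
 * q3   q4  q4  q5 
   q4   q4  q4  q5 
   q5   q3  q4  q5 
(> = start, * = accepting)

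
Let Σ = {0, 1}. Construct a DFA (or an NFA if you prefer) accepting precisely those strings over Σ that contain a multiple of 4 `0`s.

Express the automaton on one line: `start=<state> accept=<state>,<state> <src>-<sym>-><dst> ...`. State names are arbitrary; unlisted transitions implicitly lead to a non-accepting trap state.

The only thing that matters is how many `0`s have appeared, reduced mod 4. Use one state per residue: A for 0, …, D for 3. Reading `0` moves to the next residue; anything else stays put. A is accepting.
With 4 states:
       0  1 
>* A   B  A 
   B   C  B 
   C   D  C 
   D   A  D 
(> = start, * = accepting)

start=A accept=A A-0->B A-1->A B-0->C B-1->B C-0->D C-1->C D-0->A D-1->D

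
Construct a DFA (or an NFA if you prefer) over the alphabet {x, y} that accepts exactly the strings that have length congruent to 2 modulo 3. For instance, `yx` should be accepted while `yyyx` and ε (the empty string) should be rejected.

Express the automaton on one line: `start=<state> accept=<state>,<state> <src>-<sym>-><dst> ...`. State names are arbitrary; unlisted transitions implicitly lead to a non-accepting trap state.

start=q0 accept=q2 q0-x->q1 q0-y->q1 q1-x->q2 q1-y->q2 q2-x->q0 q2-y->q0

Count input length modulo 3: every symbol advances one step around the cycle q0 → q1 → q2 → q0. Accept at q2.
With 3 states:
        x   y  
>  q0   q1  q1 
   q1   q2  q2 
 * q2   q0  q0 
(> = start, * = accepting)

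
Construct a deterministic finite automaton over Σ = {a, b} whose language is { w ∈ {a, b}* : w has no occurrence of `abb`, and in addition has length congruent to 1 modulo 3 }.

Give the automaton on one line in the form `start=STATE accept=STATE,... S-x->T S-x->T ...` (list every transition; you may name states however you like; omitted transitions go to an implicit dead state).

Handle the two conditions separately and then intersect. The first has 4 states tracking partial matches of the forbidden pattern `abb`; the second has 3 states tracking the input length modulo 3. A product state is a pair (one from each), accepting exactly when both do. Equivalent product states are then merged.
A 10-state machine:
        a   b  
>  S0   S1  S2 
 * S1   S3  S4 
 * S2   S3  S5 
   S3   S6  S7 
   S4   S6  S8 
   S5   S6  S0 
   S6   S1  S9 
   S7   S1  S8 
   S8   S8  S8 
 * S9   S3  S8 
(> = start, * = accepting)

start=S0 accept=S1,S2,S9 S0-a->S1 S0-b->S2 S1-a->S3 S1-b->S4 S2-a->S3 S2-b->S5 S3-a->S6 S3-b->S7 S4-a->S6 S4-b->S8 S5-a->S6 S5-b->S0 S6-a->S1 S6-b->S9 S7-a->S1 S7-b->S8 S8-a->S8 S8-b->S8 S9-a->S3 S9-b->S8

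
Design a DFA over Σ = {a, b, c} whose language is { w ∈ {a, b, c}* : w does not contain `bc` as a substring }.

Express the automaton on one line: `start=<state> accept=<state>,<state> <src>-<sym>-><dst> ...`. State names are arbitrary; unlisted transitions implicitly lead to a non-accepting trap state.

Track partial matches of the forbidden pattern `bc`. State q2 is a dead state reached once `bc` has occurred; every other state accepts. q0 means no part of `bc` is currently matched.
3 states suffice.
        a   b   c  
>* q0   q0  q1  q0 
 * q1   q0  q1  q2 
   q2   q2  q2  q2 
(> = start, * = accepting)

start=q0 accept=q0,q1 q0-a->q0 q0-b->q1 q0-c->q0 q1-a->q0 q1-b->q1 q1-c->q2 q2-a->q2 q2-b->q2 q2-c->q2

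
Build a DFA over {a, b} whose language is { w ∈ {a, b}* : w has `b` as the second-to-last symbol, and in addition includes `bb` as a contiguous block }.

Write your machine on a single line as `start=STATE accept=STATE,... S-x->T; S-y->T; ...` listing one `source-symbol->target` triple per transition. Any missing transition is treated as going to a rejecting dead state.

start=q0; accept=q2,q3; q0-a->q0; q0-b->q1; q1-a->q0; q1-b->q2; q2-a->q3; q2-b->q2; q3-a->q4; q3-b->q5; q4-a->q4; q4-b->q5; q5-a->q3; q5-b->q2

Build one automaton per condition and run them in lockstep. The first has 7 states tracking the last 2 symbols read; the second has 3 states tracking whether and how much of `bb` has been seen. A product state is a pair (one from each), accepting exactly when both do. Minimizing collapses redundant product states.
6 states suffice.
        a   b  
>  q0   q0  q1 
   q1   q0  q2 
 * q2   q3  q2 
 * q3   q4  q5 
   q4   q4  q5 
   q5   q3  q2 
(> = start, * = accepting)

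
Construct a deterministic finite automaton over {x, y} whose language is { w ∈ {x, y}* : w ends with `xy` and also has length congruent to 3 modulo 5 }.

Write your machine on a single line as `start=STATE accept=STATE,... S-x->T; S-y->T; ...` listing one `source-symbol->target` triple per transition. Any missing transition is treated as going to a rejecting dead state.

start=q0; accept=q7; q0-x->q1; q0-y->q2; q1-x->q3; q1-y->q4; q2-x->q3; q2-y->q5; q3-x->q6; q3-y->q7; q4-x->q6; q4-y->q8; q5-x->q6; q5-y->q8; q6-x->q9; q6-y->q10; q7-x->q9; q7-y->q11; q8-x->q9; q8-y->q11; q9-x->q12; q9-y->q13; q10-x->q12; q10-y->q0; q11-x->q12; q11-y->q0; q12-x->q1; q12-y->q14; q13-x->q1; q13-y->q2; q14-x->q3; q14-y->q5

Run two small machines in parallel and take their product. One (3 states) tracks how much of the suffix `xy` has currently been matched; the other (5 states) tracks the input length modulo 5. Each combined state is a pair, one component from each; accept when both components accept.
          x    y  
>  q0     q1   q2 
   q1     q3   q4 
   q2     q3   q5 
   q3     q6   q7 
   q4     q6   q8 
   q5     q6   q8 
   q6     q9  q10 
 * q7     q9  q11 
   q8     q9  q11 
   q9    q12  q13 
   q10   q12   q0 
   q11   q12   q0 
   q12    q1  q14 
   q13    q1   q2 
   q14    q3   q5 
(> = start, * = accepting)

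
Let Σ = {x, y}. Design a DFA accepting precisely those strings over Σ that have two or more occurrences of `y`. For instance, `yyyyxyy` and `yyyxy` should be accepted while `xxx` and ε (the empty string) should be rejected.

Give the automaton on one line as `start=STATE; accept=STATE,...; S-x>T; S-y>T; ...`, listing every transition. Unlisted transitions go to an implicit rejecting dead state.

start=A; accept=C,D; A-x>A; A-y>B; B-x>B; B-y>C; C-x>C; C-y>D; D-x>D; D-y>D

Only the number of `y`s matters, and only up to 3. Make a chain A → B → C → D advanced by each `y` (with D absorbing); every other symbol self-loops. The accepting set is {C, D}.
4 states suffice.
       x  y 
>  A   A  B 
   B   B  C 
 * C   C  D 
 * D   D  D 
(> = start, * = accepting)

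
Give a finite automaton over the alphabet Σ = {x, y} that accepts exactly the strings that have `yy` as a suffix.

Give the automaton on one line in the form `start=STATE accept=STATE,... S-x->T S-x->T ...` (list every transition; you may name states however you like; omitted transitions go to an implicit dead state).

Remember how much of `yy` the current input suffix matches. State A means no match yet; B means the last symbol is `y`; C means the last 2 symbols are `yy`. Only C accepts. On a mismatch, fall back to the longest proper suffix that is still a prefix of `yy`.
3 states suffice.
       x  y 
>  A   A  B 
   B   A  C 
 * C   A  C 
(> = start, * = accepting)

start=A accept=C A-x->A A-y->B B-x->A B-y->C C-x->A C-y->C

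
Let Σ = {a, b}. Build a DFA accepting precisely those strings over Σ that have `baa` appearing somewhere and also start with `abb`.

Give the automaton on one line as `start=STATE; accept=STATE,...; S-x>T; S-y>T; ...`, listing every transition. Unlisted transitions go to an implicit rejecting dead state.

Handle the two conditions separately and then intersect. One (4 states) tracks whether and how much of `baa` has been seen; the other (5 states) tracks whether the input so far still matches the prefix `abb`. Each combined state is a pair, one component from each; accept when both components accept.
        a   b  
>  q0   q1  q2 
   q1   q3  q4 
   q2   q5  q2 
   q3   q3  q2 
   q4   q5  q6 
   q5   q7  q2 
   q6   q8  q6 
   q7   q7  q7 
   q8   q9  q6 
 * q9   q9  q9 
(> = start, * = accepting)

start=q0; accept=q9; q0-a>q1; q0-b>q2; q1-a>q3; q1-b>q4; q2-a>q5; q2-b>q2; q3-a>q3; q3-b>q2; q4-a>q5; q4-b>q6; q5-a>q7; q5-b>q2; q6-a>q8; q6-b>q6; q7-a>q7; q7-b>q7; q8-a>q9; q8-b>q6; q9-a>q9; q9-b>q9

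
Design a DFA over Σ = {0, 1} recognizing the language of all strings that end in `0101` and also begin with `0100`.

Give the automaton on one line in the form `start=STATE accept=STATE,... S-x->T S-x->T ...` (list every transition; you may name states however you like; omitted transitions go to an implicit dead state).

Run two small machines in parallel and take their product. The first has 5 states tracking how much of the suffix `0101` has currently been matched; the second has 6 states tracking whether the input so far still matches the prefix `0100`. A product state is a pair (one from each), accepting exactly when both do.
With 14 states:
       0  1 
>  A   B  C 
   B   D  E 
   C   D  C 
   D   D  F 
   E   G  C 
   F   H  C 
   G   I  J 
   H   D  J 
   I   I  K 
   J   H  C 
   K   L  M 
   L   I  N 
   M   I  M 
 * N   L  M 
(> = start, * = accepting)

start=A accept=N A-0->B A-1->C B-0->D B-1->E C-0->D C-1->C D-0->D D-1->F E-0->G E-1->C F-0->H F-1->C G-0->I G-1->J H-0->D H-1->J I-0->I I-1->K J-0->H J-1->C K-0->L K-1->M L-0->I L-1->N M-0->I M-1->M N-0->L N-1->M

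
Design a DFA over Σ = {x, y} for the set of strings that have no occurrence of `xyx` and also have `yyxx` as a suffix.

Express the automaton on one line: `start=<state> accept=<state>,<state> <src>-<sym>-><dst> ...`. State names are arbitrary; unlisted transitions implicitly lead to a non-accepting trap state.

start=q0 accept=q7 q0-x->q1 q0-y->q2 q1-x->q1 q1-y->q3 q2-x->q1 q2-y->q4 q3-x->q5 q3-y->q4 q4-x->q6 q4-y->q4 q5-x->q5 q5-y->q5 q6-x->q7 q6-y->q3 q7-x->q1 q7-y->q3

Run two small machines in parallel and take their product. The first has 4 states tracking partial matches of the forbidden pattern `xyx`; the second has 5 states tracking how much of the suffix `yyxx` has currently been matched. A product state is a pair (one from each), accepting exactly when both do. Minimizing collapses redundant product states.
        x   y  
>  q0   q1  q2 
   q1   q1  q3 
   q2   q1  q4 
   q3   q5  q4 
   q4   q6  q4 
   q5   q5  q5 
   q6   q7  q3 
 * q7   q1  q3 
(> = start, * = accepting)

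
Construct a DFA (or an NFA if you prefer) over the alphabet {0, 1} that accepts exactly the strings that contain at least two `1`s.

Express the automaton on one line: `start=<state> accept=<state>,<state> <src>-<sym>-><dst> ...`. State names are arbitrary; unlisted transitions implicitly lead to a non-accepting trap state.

Count `1`s, saturating at 3: states S0 through S2 mean 0 through 2 `1`s seen; S3 means more than 2. Each `1` increments (capped at S3); other symbols loop. Accept from {S2, S3}.
With 4 states:
        0   1  
>  S0   S0  S1 
   S1   S1  S2 
 * S2   S2  S3 
 * S3   S3  S3 
(> = start, * = accepting)

start=S0 accept=S2,S3 S0-0->S0 S0-1->S1 S1-0->S1 S1-1->S2 S2-0->S2 S2-1->S3 S3-0->S3 S3-1->S3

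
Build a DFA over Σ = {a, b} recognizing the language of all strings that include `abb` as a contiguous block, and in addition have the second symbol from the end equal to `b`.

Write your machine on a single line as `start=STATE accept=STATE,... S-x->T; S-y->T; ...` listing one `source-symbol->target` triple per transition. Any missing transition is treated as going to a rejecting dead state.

start=q0; accept=q7,q8; q0-a->q1; q0-b->q2; q1-a->q3; q1-b->q4; q2-a->q5; q2-b->q6; q3-a->q3; q3-b->q4; q4-a->q5; q4-b->q7; q5-a->q3; q5-b->q4; q6-a->q5; q6-b->q6; q7-a->q8; q7-b->q7; q8-a->q9; q8-b->q10; q9-a->q9; q9-b->q10; q10-a->q8; q10-b->q7

Build one automaton per condition and run them in lockstep. One (4 states) tracks whether and how much of `abb` has been seen; the other (7 states) tracks the last 2 symbols read. Each combined state is a pair, one component from each; accept when both components accept.
          a    b  
>  q0     q1   q2 
   q1     q3   q4 
   q2     q5   q6 
   q3     q3   q4 
   q4     q5   q7 
   q5     q3   q4 
   q6     q5   q6 
 * q7     q8   q7 
 * q8     q9  q10 
   q9     q9  q10 
   q10    q8   q7 
(> = start, * = accepting)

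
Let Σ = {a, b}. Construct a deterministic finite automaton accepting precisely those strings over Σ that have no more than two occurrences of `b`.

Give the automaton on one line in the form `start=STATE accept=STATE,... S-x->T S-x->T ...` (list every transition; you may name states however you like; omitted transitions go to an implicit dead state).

start=S0 accept=S0,S1,S2 S0-a->S0 S0-b->S1 S1-a->S1 S1-b->S2 S2-a->S2 S2-b->S3 S3-a->S3 S3-b->S3

Count `b`s, saturating at 3: states S0 through S2 mean 0 through 2 `b`s seen; S3 means more than 2. Each `b` increments (capped at S3); other symbols loop. Accept from {S0, S1, S2}.
A 4-state machine:
        a   b  
>* S0   S0  S1 
 * S1   S1  S2 
 * S2   S2  S3 
   S3   S3  S3 
(> = start, * = accepting)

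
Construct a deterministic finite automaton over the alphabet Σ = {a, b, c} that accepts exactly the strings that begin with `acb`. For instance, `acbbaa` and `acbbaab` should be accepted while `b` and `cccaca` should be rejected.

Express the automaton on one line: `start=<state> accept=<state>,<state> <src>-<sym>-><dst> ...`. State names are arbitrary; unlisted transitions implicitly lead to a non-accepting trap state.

start=q0 accept=q3 q0-a->q1 q0-b->q4 q0-c->q4 q1-a->q4 q1-b->q4 q1-c->q2 q2-a->q4 q2-b->q3 q2-c->q4 q3-a->q3 q3-b->q3 q3-c->q3 q4-a->q4 q4-b->q4 q4-c->q4

Walk along `acb` while the input agrees: from q0 take `a` to q1, and so on. Any deviation drops to the rejecting sink q4. Once q3 is reached the prefix is confirmed and every continuation is accepted.
A 5-state machine:
        a   b   c  
>  q0   q1  q4  q4 
   q1   q4  q4  q2 
   q2   q4  q3  q4 
 * q3   q3  q3  q3 
   q4   q4  q4  q4 
(> = start, * = accepting)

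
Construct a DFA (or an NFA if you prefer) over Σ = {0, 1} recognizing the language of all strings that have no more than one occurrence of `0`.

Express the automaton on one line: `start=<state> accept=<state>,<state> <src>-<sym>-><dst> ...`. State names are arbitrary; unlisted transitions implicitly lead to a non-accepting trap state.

start=A accept=A,B A-0->B A-1->A B-0->C B-1->B C-0->C C-1->C

Count `0`s, saturating at 2: state A means no `0` yet, B means one `0` seen, C means more than one. Each `0` increments (capped at C); other symbols loop. Accept from {A, B}.
3 states suffice.
       0  1 
>* A   B  A 
 * B   C  B 
   C   C  C 
(> = start, * = accepting)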